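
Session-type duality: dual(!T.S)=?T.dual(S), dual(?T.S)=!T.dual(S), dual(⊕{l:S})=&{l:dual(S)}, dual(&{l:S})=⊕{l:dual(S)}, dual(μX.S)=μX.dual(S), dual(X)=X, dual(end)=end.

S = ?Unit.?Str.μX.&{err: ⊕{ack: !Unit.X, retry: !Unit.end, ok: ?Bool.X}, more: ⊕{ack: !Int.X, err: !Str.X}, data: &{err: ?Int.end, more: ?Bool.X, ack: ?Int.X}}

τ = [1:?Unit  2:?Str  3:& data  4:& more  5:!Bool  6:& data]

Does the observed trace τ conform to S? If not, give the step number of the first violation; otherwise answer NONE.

5

[1] ?Unit  ok  state: ?Str.μX.…
[2] ?Str  ok  state: μX.…
[3] & data  ok  state: &{err: ?Int.end, more: ?Bool.μX.…, ack: ?Int.μX.…}
[4] & more  ok  state: ?Bool.μX.…
[5] got !Bool, protocol expects ?Bool  ✗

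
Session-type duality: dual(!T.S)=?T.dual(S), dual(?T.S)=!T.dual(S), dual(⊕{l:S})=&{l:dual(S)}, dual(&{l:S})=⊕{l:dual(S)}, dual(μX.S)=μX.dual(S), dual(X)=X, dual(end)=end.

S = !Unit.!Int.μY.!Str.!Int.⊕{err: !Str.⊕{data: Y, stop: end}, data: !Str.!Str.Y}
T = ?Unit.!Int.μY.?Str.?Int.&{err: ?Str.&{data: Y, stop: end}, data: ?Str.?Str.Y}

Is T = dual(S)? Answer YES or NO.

NO

!Unit | ?Unit  ok
  !Int | !Int  ✗ same direction on both sides — not dual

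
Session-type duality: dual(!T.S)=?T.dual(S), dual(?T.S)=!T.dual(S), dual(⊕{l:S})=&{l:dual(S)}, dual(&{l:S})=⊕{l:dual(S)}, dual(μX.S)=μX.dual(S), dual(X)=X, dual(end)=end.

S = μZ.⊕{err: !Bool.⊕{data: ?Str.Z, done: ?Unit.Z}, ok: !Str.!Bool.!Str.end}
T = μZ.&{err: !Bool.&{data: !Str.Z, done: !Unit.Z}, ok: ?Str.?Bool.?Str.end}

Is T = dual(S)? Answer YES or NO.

NO

μZ ‖ μZ  ✓ (rec unchanged)
  ⊕{err,ok} ‖ &{err,ok}  ✓ same labels
    case err:
      !Bool ‖ !Bool  ✗ same direction on both sides — not dual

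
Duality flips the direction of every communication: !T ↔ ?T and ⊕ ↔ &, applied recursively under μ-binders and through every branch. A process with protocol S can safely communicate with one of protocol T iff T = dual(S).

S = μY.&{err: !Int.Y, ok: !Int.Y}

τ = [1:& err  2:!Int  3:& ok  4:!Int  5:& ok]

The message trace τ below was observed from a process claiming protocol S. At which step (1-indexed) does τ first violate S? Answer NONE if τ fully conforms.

NONE

step 1: & err  ok  cont: !Int.μY.…
step 2: !Int  ok  cont: μY.…
step 3: & ok  ok  cont: !Int.μY.…
step 4: !Int  ok  cont: μY.…
step 5: & ok  ok  cont: !Int.μY.…
τ conforms to S (length 5)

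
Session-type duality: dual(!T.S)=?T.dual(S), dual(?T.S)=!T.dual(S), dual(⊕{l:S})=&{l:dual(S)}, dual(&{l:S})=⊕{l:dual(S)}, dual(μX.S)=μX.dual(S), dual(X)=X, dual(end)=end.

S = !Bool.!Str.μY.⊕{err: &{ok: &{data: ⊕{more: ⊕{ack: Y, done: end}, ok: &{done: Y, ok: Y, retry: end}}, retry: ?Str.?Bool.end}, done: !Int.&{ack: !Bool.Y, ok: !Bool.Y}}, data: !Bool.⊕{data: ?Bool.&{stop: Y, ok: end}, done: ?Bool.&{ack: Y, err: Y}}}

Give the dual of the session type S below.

!Bool ↦ ?Bool
  !Str ↦ ?Str
    μY ↦ μY  (rec unchanged)
      ⊕{err,data} ↦ &{err,data}  (⊕→&)
        • err:
          &{ok,done} ↦ ⊕{ok,done}  (external→internal)
            • ok:
              &{data,retry} ↦ ⊕{data,retry}  (external→internal)
                • data:
                  ⊕{more,ok} ↦ &{more,ok}  (⊕→&)
                    • more:
                      ⊕{ack,done} ↦ &{ack,done}  (⊕→&)
                        • ack:
                          Y self-dual
                        • done:
                          end self-dual
                    • ok:
                      &{done,ok,retry} ↦ ⊕{done,ok,retry}  (external→internal)
                        • done:
                          Y self-dual
                        • ok:
                          Y self-dual
                        • retry:
                          end self-dual
                • retry:
                  ?Str ↦ !Str
                    ?Bool ↦ !Bool
                      end self-dual
            • done:
              !Int ↦ ?Int
                &{ack,ok} ↦ ⊕{ack,ok}  (external→internal)
                  • ack:
                    !Bool ↦ ?Bool
                      Y self-dual
                  • ok:
                    !Bool ↦ ?Bool
                      Y self-dual
        • data:
          !Bool ↦ ?Bool
            ⊕{data,done} ↦ &{data,done}  (⊕→&)
              • data:
                ?Bool ↦ !Bool
                  &{stop,ok} ↦ ⊕{stop,ok}  (external→internal)
                    • stop:
                      Y self-dual
                    • ok:
                      end self-dual
              • done:
                ?Bool ↦ !Bool
                  &{ack,err} ↦ ⊕{ack,err}  (external→internal)
                    • ack:
                      Y self-dual
                    • err:
                      Y self-dual

?Bool.?Str.μY.&{err: ⊕{ok: ⊕{data: &{more: &{ack: Y, done: end}, ok: ⊕{done: Y, ok: Y, retry: end}}, retry: !Str.!Bool.end}, done: ?Int.⊕{ack: ?Bool.Y, ok: ?Bool.Y}}, data: ?Bool.&{data: !Bool.⊕{stop: Y, ok: end}, done: !Bool.⊕{ack: Y, err: Y}}}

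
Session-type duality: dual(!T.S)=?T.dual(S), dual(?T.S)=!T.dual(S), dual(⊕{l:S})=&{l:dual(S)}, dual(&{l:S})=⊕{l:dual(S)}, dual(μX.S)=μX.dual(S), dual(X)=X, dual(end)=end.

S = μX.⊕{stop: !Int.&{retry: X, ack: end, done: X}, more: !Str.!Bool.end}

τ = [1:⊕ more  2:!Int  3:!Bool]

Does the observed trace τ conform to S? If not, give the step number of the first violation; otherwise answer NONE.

step 1: ⊕ more  match  residual = !Str.!Bool.end
step 2: got !Int, protocol expects !Str  ✗

2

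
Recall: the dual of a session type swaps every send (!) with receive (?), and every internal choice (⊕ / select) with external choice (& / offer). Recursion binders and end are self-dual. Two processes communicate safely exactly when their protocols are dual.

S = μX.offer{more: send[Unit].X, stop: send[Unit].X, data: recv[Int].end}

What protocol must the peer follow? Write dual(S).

μX.select{more: recv[Unit].X, stop: recv[Unit].X, data: send[Int].end}

μX ↦ μX  (μ self-dual)
  offer{more,stop,data} ↦ select{more,stop,data}  (external→internal)
    case more:
      send[Unit] ↦ recv[Unit]
        X self-dual
    case stop:
      send[Unit] ↦ recv[Unit]
        X self-dual
    case data:
      recv[Int] ↦ send[Int]
        end self-dual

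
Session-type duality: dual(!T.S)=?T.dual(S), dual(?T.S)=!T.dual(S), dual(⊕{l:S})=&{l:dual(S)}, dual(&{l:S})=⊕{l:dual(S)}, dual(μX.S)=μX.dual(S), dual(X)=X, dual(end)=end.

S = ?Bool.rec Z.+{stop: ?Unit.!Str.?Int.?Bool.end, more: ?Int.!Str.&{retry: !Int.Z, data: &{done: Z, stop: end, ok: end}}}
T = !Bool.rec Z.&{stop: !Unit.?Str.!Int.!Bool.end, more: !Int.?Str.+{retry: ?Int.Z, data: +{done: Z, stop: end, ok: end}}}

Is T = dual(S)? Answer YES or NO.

?Bool ‖ !Bool  match
  rec Z ‖ rec Z  match (μ self-dual)
    +{stop,more} ‖ &{stop,more}  match labels match
      case stop:
        ?Unit ‖ !Unit  match
          !Str ‖ ?Str  match
            ?Int ‖ !Int  match
              ?Bool ‖ !Bool  match
                end ‖ end  match
      case more:
        ?Int ‖ !Int  match
          !Str ‖ ?Str  match
            &{retry,data} ‖ +{retry,data}  match labels match
              case retry:
                !Int ‖ ?Int  match
                  Z ‖ Z  match
              case data:
                &{done,stop,ok} ‖ +{done,stop,ok}  match labels match
                  case done:
                    Z ‖ Z  match
                  case stop:
                    end ‖ end  match
                  case ok:
                    end ‖ end  match

YES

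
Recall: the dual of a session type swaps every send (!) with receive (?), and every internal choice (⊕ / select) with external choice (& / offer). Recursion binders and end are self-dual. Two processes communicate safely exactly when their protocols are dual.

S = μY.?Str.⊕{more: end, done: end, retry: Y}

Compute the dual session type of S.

μY = μY  (μ self-dual)
  ?Str = !Str
    ⊕{more,done,retry} = &{more,done,retry}  (internal→external)
      [more]
        dual(end) = end
      [done]
        dual(end) = end
      [retry]
        dual(Y) = Y

μY.!Str.&{more: end, done: end, retry: Y}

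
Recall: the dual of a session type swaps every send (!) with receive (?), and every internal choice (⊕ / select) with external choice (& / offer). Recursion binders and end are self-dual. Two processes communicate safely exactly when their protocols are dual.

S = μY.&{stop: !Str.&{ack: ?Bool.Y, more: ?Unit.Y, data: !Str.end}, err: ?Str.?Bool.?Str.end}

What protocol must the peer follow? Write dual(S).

μY → μY  (rec unchanged)
  &{stop,err} → ⊕{stop,err}  (&→⊕)
    case stop:
      !Str → ?Str
        &{ack,more,data} → ⊕{ack,more,data}  (&→⊕)
          case ack:
            ?Bool → !Bool
              Y ↦ Y
          case more:
            ?Unit → !Unit
              Y ↦ Y
          case data:
            !Str → ?Str
              end ↦ end
    case err:
      ?Str → !Str
        ?Bool → !Bool
          ?Str → !Str
            end ↦ end

μY.⊕{stop: ?Str.⊕{ack: !Bool.Y, more: !Unit.Y, data: ?Str.end}, err: !Str.!Bool.!Str.end}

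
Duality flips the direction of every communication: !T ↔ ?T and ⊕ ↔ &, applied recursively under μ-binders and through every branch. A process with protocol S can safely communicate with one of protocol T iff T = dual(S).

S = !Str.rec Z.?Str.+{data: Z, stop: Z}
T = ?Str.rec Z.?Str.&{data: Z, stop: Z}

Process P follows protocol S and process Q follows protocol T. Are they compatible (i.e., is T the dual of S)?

NO

!Str ‖ ?Str  ok
  rec Z ‖ rec Z  ok (rec unchanged)
    ?Str ‖ ?Str  ✗ same direction on both sides — not dual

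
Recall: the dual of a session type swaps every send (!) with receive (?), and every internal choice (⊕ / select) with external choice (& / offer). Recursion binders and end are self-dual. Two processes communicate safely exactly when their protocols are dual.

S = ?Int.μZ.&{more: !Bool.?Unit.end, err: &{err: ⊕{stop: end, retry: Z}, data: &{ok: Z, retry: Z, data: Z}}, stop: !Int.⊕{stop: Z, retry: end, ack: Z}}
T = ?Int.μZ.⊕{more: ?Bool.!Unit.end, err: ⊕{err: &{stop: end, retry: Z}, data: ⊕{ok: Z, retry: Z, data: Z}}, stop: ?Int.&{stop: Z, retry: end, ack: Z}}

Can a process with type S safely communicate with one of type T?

?Int | ?Int  ✗ same direction on both sides — not dual

NO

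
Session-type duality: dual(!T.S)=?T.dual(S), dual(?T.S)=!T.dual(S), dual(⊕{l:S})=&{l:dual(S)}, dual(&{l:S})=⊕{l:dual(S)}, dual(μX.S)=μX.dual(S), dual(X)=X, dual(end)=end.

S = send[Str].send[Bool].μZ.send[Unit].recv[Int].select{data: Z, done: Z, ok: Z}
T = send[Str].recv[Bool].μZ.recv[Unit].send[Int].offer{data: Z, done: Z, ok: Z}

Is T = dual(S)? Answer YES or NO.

send[Str] ‖ send[Str]  ✗ same direction on both sides — not dual

NO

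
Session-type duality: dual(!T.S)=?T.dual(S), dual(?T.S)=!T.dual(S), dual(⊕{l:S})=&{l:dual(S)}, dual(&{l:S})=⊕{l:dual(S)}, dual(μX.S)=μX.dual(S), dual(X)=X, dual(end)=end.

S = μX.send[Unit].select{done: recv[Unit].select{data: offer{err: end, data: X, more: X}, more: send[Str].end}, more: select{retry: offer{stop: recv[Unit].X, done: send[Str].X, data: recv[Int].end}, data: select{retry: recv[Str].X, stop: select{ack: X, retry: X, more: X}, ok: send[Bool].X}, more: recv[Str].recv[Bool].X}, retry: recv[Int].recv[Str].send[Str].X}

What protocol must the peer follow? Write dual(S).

μX.recv[Unit].offer{done: send[Unit].offer{data: select{err: end, data: X, more: X}, more: recv[Str].end}, more: offer{retry: select{stop: send[Unit].X, done: recv[Str].X, data: send[Int].end}, data: offer{retry: send[Str].X, stop: offer{ack: X, retry: X, more: X}, ok: recv[Bool].X}, more: send[Str].send[Bool].X}, retry: send[Int].send[Str].recv[Str].X}

μX → μX  (μ self-dual)
  send[Unit] → recv[Unit]
    select{done,more,retry} → offer{done,more,retry}  (internal→external)
      • done:
        recv[Unit] → send[Unit]
          select{data,more} → offer{data,more}  (internal→external)
            • data:
              offer{err,data,more} → select{err,data,more}  (external→internal)
                • err:
                  end ↦ end
                • data:
                  X ↦ X
                • more:
                  X ↦ X
            • more:
              send[Str] → recv[Str]
                end ↦ end
      • more:
        select{retry,data,more} → offer{retry,data,more}  (internal→external)
          • retry:
            offer{stop,done,data} → select{stop,done,data}  (external→internal)
              • stop:
                recv[Unit] → send[Unit]
                  X ↦ X
              • done:
                send[Str] → recv[Str]
                  X ↦ X
              • data:
                recv[Int] → send[Int]
                  end ↦ end
          • data:
            select{retry,stop,ok} → offer{retry,stop,ok}  (internal→external)
              • retry:
                recv[Str] → send[Str]
                  X ↦ X
              • stop:
                select{ack,retry,more} → offer{ack,retry,more}  (internal→external)
                  • ack:
                    X ↦ X
                  • retry:
                    X ↦ X
                  • more:
                    X ↦ X
              • ok:
                send[Bool] → recv[Bool]
                  X ↦ X
          • more:
            recv[Str] → send[Str]
              recv[Bool] → send[Bool]
                X ↦ X
      • retry:
        recv[Int] → send[Int]
          recv[Str] → send[Str]
            send[Str] → recv[Str]
              X ↦ X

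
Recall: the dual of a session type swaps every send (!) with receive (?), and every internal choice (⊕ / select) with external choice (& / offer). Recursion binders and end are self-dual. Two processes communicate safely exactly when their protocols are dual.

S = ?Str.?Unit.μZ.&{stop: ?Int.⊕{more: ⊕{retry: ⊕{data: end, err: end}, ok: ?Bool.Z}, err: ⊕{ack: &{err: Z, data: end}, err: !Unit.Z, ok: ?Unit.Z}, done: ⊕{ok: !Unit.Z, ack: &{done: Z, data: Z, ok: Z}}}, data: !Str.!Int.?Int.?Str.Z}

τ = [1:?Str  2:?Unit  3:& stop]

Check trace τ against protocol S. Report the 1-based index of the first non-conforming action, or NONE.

NONE

[1] ?Str  ok  state: ?Unit.μZ.…
[2] ?Unit  ok  state: μZ.…
[3] & stop  ok  state: ?Int.⊕{more: ⊕{retry: ⊕{data: end, err: end}, ok: ?Bool.μZ.…}, err: ⊕{ack: &{err: μZ.…, data: end}, err: !Unit.μZ.…, ok: ?Unit.μZ.…}, done: ⊕{ok: !Unit.μZ.…, ack: &{done: μZ.…, data: μZ.…, ok: μZ.…}}}
τ conforms to S (length 3)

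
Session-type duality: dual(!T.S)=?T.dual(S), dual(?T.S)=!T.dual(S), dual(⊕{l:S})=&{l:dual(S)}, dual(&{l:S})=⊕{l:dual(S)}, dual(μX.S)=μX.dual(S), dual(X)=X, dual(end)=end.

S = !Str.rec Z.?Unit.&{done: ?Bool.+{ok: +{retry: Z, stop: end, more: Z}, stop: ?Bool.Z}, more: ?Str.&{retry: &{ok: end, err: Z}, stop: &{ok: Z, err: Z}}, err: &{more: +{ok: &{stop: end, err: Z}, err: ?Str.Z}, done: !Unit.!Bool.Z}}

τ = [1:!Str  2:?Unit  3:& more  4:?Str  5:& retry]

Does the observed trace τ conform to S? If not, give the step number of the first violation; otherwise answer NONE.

step 1: !Str  match  now at rec Z.…
step 2: ?Unit  match  now at &{done: ?Bool.+{ok: +{retry: rec Z.…, stop: end, more: rec Z.…}, stop: ?Bool.rec Z.…}, more: ?Str.&{retry: &{ok: end, err: rec Z.…}, stop: &{ok: rec Z.…, err: rec Z.…}}, err: &{more: +{ok: &{stop: end, err: rec Z.…}, err: ?Str.rec Z.…}, done: !Unit.!Bool.rec Z.…}}
step 3: & more  match  now at ?Str.&{retry: &{ok: end, err: rec Z.…}, stop: &{ok: rec Z.…, err: rec Z.…}}
step 4: ?Str  match  now at &{retry: &{ok: end, err: rec Z.…}, stop: &{ok: rec Z.…, err: rec Z.…}}
step 5: & retry  match  now at &{ok: end, err: rec Z.…}
trace exhausted — no violation

NONE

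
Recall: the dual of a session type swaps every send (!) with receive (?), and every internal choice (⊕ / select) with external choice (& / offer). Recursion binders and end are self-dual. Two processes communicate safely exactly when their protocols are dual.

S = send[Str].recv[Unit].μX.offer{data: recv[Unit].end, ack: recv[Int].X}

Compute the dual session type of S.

send[Str] ↦ recv[Str]
  recv[Unit] ↦ send[Unit]
    μX ↦ μX  (μ self-dual)
      offer{data,ack} ↦ select{data,ack}  (&→⊕)
        [data]
          recv[Unit] ↦ send[Unit]
            dual(end) = end
        [ack]
          recv[Int] ↦ send[Int]
            dual(X) = X

recv[Str].send[Unit].μX.select{data: send[Unit].end, ack: send[Int].X}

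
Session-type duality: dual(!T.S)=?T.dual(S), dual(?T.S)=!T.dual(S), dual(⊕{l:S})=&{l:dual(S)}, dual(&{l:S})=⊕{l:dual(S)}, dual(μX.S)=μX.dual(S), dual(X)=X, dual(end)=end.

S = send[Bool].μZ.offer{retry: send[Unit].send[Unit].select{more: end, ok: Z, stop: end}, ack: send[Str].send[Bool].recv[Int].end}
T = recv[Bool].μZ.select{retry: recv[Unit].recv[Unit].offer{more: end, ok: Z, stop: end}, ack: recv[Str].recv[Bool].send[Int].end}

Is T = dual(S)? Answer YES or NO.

YES

send[Bool] ‖ recv[Bool]  match
  μZ ‖ μZ  match (rec unchanged)
    offer{retry,ack} ‖ select{retry,ack}  match labels match
      • retry:
        send[Unit] ‖ recv[Unit]  match
          send[Unit] ‖ recv[Unit]  match
            select{more,ok,stop} ‖ offer{more,ok,stop}  match labels match
              • more:
                end ‖ end  match
              • ok:
                Z ‖ Z  match
              • stop:
                end ‖ end  match
      • ack:
        send[Str] ‖ recv[Str]  match
          send[Bool] ‖ recv[Bool]  match
            recv[Int] ‖ send[Int]  match
              end ‖ end  match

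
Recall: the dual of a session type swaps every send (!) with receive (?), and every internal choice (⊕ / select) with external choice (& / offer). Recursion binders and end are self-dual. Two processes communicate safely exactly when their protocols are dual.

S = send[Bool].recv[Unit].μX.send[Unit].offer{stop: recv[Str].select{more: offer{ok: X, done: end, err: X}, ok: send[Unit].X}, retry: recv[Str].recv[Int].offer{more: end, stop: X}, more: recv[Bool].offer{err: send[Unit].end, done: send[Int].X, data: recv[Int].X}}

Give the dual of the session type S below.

recv[Bool].send[Unit].μX.recv[Unit].select{stop: send[Str].offer{more: select{ok: X, done: end, err: X}, ok: recv[Unit].X}, retry: send[Str].send[Int].select{more: end, stop: X}, more: send[Bool].select{err: recv[Unit].end, done: recv[Int].X, data: send[Int].X}}

send[Bool] → recv[Bool]
  recv[Unit] → send[Unit]
    μX → μX  (rec unchanged)
      send[Unit] → recv[Unit]
        offer{stop,retry,more} → select{stop,retry,more}  (external→internal)
          • stop:
            recv[Str] → send[Str]
              select{more,ok} → offer{more,ok}  (⊕→&)
                • more:
                  offer{ok,done,err} → select{ok,done,err}  (external→internal)
                    • ok:
                      dual(X) = X
                    • done:
                      dual(end) = end
                    • err:
                      dual(X) = X
                • ok:
                  send[Unit] → recv[Unit]
                    dual(X) = X
          • retry:
            recv[Str] → send[Str]
              recv[Int] → send[Int]
                offer{more,stop} → select{more,stop}  (external→internal)
                  • more:
                    dual(end) = end
                  • stop:
                    dual(X) = X
          • more:
            recv[Bool] → send[Bool]
              offer{err,done,data} → select{err,done,data}  (external→internal)
                • err:
                  send[Unit] → recv[Unit]
                    dual(end) = end
                • done:
                  send[Int] → recv[Int]
                    dual(X) = X
                • data:
                  recv[Int] → send[Int]
                    dual(X) = X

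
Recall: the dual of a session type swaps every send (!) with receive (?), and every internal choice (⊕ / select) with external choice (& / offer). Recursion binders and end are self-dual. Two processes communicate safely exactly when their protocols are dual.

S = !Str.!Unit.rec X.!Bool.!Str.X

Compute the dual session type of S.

?Str.?Unit.rec X.?Bool.?Str.X

!Str → ?Str
  !Unit → ?Unit
    rec X → rec X  (rec unchanged)
      !Bool → ?Bool
        !Str → ?Str
          X ↦ X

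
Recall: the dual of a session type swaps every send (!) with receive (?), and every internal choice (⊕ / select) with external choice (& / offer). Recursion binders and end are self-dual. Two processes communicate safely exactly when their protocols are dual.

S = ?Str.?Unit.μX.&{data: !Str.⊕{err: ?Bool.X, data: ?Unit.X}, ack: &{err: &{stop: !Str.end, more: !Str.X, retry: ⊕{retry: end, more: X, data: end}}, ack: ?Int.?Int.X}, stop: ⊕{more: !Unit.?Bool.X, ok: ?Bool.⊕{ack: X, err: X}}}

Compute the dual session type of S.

!Str.!Unit.μX.⊕{data: ?Str.&{err: !Bool.X, data: !Unit.X}, ack: ⊕{err: ⊕{stop: ?Str.end, more: ?Str.X, retry: &{retry: end, more: X, data: end}}, ack: !Int.!Int.X}, stop: &{more: ?Unit.!Bool.X, ok: !Bool.&{ack: X, err: X}}}

?Str → !Str
  ?Unit → !Unit
    μX → μX  (rec unchanged)
      &{data,ack,stop} → ⊕{data,ack,stop}  (external→internal)
        case data:
          !Str → ?Str
            ⊕{err,data} → &{err,data}  (internal→external)
              case err:
                ?Bool → !Bool
                  dual(X) = X
              case data:
                ?Unit → !Unit
                  dual(X) = X
        case ack:
          &{err,ack} → ⊕{err,ack}  (external→internal)
            case err:
              &{stop,more,retry} → ⊕{stop,more,retry}  (external→internal)
                case stop:
                  !Str → ?Str
                    dual(end) = end
                case more:
                  !Str → ?Str
                    dual(X) = X
                case retry:
                  ⊕{retry,more,data} → &{retry,more,data}  (internal→external)
                    case retry:
                      dual(end) = end
                    case more:
                      dual(X) = X
                    case data:
                      dual(end) = end
            case ack:
              ?Int → !Int
                ?Int → !Int
                  dual(X) = X
        case stop:
          ⊕{more,ok} → &{more,ok}  (internal→external)
            case more:
              !Unit → ?Unit
                ?Bool → !Bool
                  dual(X) = X
            case ok:
              ?Bool → !Bool
                ⊕{ack,err} → &{ack,err}  (internal→external)
                  case ack:
                    dual(X) = X
                  case err:
                    dual(X) = X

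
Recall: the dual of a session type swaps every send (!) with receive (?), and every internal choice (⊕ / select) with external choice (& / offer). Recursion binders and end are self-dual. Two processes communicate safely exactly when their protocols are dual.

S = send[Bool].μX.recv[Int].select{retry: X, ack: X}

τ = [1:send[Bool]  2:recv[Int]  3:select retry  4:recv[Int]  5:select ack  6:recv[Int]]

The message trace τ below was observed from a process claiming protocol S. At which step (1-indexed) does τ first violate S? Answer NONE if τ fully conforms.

NONE

[1] send[Bool]  ok  state: μX.…
[2] recv[Int]  ok  state: select{retry: μX.…, ack: μX.…}
[3] select retry  ok  state: μX.…
[4] recv[Int]  ok  state: select{retry: μX.…, ack: μX.…}
[5] select ack  ok  state: μX.…
[6] recv[Int]  ok  state: select{retry: μX.…, ack: μX.…}
trace exhausted — no violation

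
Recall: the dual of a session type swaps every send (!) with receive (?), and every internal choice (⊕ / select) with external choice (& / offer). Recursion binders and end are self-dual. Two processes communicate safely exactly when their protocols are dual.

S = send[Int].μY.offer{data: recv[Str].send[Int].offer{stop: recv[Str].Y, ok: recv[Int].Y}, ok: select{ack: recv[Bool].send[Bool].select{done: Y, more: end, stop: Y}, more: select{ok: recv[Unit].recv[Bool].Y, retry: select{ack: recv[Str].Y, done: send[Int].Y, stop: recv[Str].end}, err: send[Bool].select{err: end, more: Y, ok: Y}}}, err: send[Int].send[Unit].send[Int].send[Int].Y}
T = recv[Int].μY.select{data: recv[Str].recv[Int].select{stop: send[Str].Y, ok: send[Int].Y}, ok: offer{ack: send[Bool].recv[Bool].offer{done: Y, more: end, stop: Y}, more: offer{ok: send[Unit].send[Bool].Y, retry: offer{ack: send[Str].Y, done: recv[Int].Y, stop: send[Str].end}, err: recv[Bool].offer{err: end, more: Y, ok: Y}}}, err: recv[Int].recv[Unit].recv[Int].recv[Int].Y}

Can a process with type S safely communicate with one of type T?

send[Int] vs recv[Int]  ✓
  μY vs μY  ✓ (rec unchanged)
    offer{data,ok,err} vs select{data,ok,err}  ✓ label sets agree
      • data:
        recv[Str] vs recv[Str]  ✗ same direction on both sides — not dual

NO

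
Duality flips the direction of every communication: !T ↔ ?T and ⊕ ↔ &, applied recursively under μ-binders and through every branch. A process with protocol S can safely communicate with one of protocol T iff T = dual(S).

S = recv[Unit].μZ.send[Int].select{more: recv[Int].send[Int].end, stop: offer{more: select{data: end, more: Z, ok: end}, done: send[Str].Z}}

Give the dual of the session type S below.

recv[Unit] → send[Unit]
  μZ → μZ  (binder kept)
    send[Int] → recv[Int]
      select{more,stop} → offer{more,stop}  (⊕→&)
        case more:
          recv[Int] → send[Int]
            send[Int] → recv[Int]
              dual(end) = end
        case stop:
          offer{more,done} → select{more,done}  (offer→select)
            case more:
              select{data,more,ok} → offer{data,more,ok}  (⊕→&)
                case data:
                  dual(end) = end
                case more:
                  dual(Z) = Z
                case ok:
                  dual(end) = end
            case done:
              send[Str] → recv[Str]
                dual(Z) = Z

send[Unit].μZ.recv[Int].offer{more: send[Int].recv[Int].end, stop: select{more: offer{data: end, more: Z, ok: end}, done: recv[Str].Z}}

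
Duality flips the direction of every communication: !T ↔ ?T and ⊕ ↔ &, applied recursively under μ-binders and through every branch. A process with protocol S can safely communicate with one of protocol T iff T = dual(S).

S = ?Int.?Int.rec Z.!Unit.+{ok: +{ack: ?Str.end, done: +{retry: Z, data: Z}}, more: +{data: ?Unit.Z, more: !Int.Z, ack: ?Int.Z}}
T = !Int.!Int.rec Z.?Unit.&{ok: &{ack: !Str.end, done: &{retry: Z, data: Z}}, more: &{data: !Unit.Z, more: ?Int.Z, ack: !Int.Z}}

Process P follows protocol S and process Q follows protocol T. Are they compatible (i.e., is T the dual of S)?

YES

?Int | !Int  match
  ?Int | !Int  match
    rec Z | rec Z  match (μ self-dual)
      !Unit | ?Unit  match
        +{ok,more} | &{ok,more}  match label sets agree
          case ok:
            +{ack,done} | &{ack,done}  match label sets agree
              case ack:
                ?Str | !Str  match
                  end | end  match
              case done:
                +{retry,data} | &{retry,data}  match label sets agree
                  case retry:
                    Z | Z  match
                  case data:
                    Z | Z  match
          case more:
            +{data,more,ack} | &{data,more,ack}  match label sets agree
              case data:
                ?Unit | !Unit  match
                  Z | Z  match
              case more:
                !Int | ?Int  match
                  Z | Z  match
              case ack:
                ?Int | !Int  match
                  Z | Z  match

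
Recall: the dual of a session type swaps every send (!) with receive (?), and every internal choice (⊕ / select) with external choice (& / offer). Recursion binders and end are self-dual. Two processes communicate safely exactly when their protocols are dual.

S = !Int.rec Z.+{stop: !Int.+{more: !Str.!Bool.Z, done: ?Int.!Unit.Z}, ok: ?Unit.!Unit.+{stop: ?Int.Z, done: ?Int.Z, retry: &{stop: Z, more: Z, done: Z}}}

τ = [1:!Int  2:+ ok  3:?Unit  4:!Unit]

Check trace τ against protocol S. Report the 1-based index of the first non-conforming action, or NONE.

NONE

[1] !Int  ok  cont: rec Z.…
[2] + ok  ok  cont: ?Unit.!Unit.+{stop: ?Int.rec Z.…, done: ?Int.rec Z.…, retry: &{stop: rec Z.…, more: rec Z.…, done: rec Z.…}}
[3] ?Unit  ok  cont: !Unit.+{stop: ?Int.rec Z.…, done: ?Int.rec Z.…, retry: &{stop: rec Z.…, more: rec Z.…, done: rec Z.…}}
[4] !Unit  ok  cont: +{stop: ?Int.rec Z.…, done: ?Int.rec Z.…, retry: &{stop: rec Z.…, more: rec Z.…, done: rec Z.…}}
trace exhausted — no violation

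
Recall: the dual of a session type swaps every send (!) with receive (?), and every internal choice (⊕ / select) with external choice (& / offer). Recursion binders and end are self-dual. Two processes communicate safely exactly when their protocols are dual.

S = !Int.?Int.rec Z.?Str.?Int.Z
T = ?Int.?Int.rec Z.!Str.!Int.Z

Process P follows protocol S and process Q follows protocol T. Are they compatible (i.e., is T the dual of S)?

NO

!Int vs ?Int  ✓
  ?Int vs ?Int  ✗ same direction on both sides — not dual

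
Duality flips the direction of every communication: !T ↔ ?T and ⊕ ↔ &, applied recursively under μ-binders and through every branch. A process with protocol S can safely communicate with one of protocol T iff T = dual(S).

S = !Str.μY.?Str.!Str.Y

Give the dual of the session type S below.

!Str = ?Str
  μY = μY  (rec unchanged)
    ?Str = !Str
      !Str = ?Str
        dual(Y) = Y

?Str.μY.!Str.?Str.Y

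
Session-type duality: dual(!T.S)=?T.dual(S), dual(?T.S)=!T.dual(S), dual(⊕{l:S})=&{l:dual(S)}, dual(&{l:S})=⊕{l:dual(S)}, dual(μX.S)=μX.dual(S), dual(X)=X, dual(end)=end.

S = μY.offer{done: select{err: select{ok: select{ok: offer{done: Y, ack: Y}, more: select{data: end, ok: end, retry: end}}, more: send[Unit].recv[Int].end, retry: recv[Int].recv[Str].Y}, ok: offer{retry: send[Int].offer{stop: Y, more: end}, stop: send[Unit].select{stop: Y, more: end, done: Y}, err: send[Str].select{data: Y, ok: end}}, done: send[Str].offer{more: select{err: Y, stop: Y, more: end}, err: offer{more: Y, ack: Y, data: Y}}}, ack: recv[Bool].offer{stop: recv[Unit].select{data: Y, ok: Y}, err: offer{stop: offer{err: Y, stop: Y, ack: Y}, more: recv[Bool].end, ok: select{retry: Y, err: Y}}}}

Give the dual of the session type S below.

μY ↦ μY  (rec unchanged)
  offer{done,ack} ↦ select{done,ack}  (external→internal)
    [done]
      select{err,ok,done} ↦ offer{err,ok,done}  (internal→external)
        [err]
          select{ok,more,retry} ↦ offer{ok,more,retry}  (internal→external)
            [ok]
              select{ok,more} ↦ offer{ok,more}  (internal→external)
                [ok]
                  offer{done,ack} ↦ select{done,ack}  (external→internal)
                    [done]
                      Y self-dual
                    [ack]
                      Y self-dual
                [more]
                  select{data,ok,retry} ↦ offer{data,ok,retry}  (internal→external)
                    [data]
                      end self-dual
                    [ok]
                      end self-dual
                    [retry]
                      end self-dual
            [more]
              send[Unit] ↦ recv[Unit]
                recv[Int] ↦ send[Int]
                  end self-dual
            [retry]
              recv[Int] ↦ send[Int]
                recv[Str] ↦ send[Str]
                  Y self-dual
        [ok]
          offer{retry,stop,err} ↦ select{retry,stop,err}  (external→internal)
            [retry]
              send[Int] ↦ recv[Int]
                offer{stop,more} ↦ select{stop,more}  (external→internal)
                  [stop]
                    Y self-dual
                  [more]
                    end self-dual
            [stop]
              send[Unit] ↦ recv[Unit]
                select{stop,more,done} ↦ offer{stop,more,done}  (internal→external)
                  [stop]
                    Y self-dual
                  [more]
                    end self-dual
                  [done]
                    Y self-dual
            [err]
              send[Str] ↦ recv[Str]
                select{data,ok} ↦ offer{data,ok}  (internal→external)
                  [data]
                    Y self-dual
                  [ok]
                    end self-dual
        [done]
          send[Str] ↦ recv[Str]
            offer{more,err} ↦ select{more,err}  (external→internal)
              [more]
                select{err,stop,more} ↦ offer{err,stop,more}  (internal→external)
                  [err]
                    Y self-dual
                  [stop]
                    Y self-dual
                  [more]
                    end self-dual
              [err]
                offer{more,ack,data} ↦ select{more,ack,data}  (external→internal)
                  [more]
                    Y self-dual
                  [ack]
                    Y self-dual
                  [data]
                    Y self-dual
    [ack]
      recv[Bool] ↦ send[Bool]
        offer{stop,err} ↦ select{stop,err}  (external→internal)
          [stop]
            recv[Unit] ↦ send[Unit]
              select{data,ok} ↦ offer{data,ok}  (internal→external)
                [data]
                  Y self-dual
                [ok]
                  Y self-dual
          [err]
            offer{stop,more,ok} ↦ select{stop,more,ok}  (external→internal)
              [stop]
                offer{err,stop,ack} ↦ select{err,stop,ack}  (external→internal)
                  [err]
                    Y self-dual
                  [stop]
                    Y self-dual
                  [ack]
                    Y self-dual
              [more]
                recv[Bool] ↦ send[Bool]
                  end self-dual
              [ok]
                select{retry,err} ↦ offer{retry,err}  (internal→external)
                  [retry]
                    Y self-dual
                  [err]
                    Y self-dual

μY.select{done: offer{err: offer{ok: offer{ok: select{done: Y, ack: Y}, more: offer{data: end, ok: end, retry: end}}, more: recv[Unit].send[Int].end, retry: send[Int].send[Str].Y}, ok: select{retry: recv[Int].select{stop: Y, more: end}, stop: recv[Unit].offer{stop: Y, more: end, done: Y}, err: recv[Str].offer{data: Y, ok: end}}, done: recv[Str].select{more: offer{err: Y, stop: Y, more: end}, err: select{more: Y, ack: Y, data: Y}}}, ack: send[Bool].select{stop: send[Unit].offer{data: Y, ok: Y}, err: select{stop: select{err: Y, stop: Y, ack: Y}, more: send[Bool].end, ok: offer{retry: Y, err: Y}}}}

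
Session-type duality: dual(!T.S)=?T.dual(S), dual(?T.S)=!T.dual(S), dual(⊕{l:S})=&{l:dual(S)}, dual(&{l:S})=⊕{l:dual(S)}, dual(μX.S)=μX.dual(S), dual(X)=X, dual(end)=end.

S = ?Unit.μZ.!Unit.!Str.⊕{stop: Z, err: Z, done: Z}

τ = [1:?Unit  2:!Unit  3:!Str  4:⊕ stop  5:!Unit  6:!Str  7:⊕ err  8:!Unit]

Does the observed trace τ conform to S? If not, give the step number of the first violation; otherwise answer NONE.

NONE

@1 ?Unit  ok  state: μZ.…
@2 !Unit  ok  state: !Str.⊕{stop: μZ.…, err: μZ.…, done: μZ.…}
@3 !Str  ok  state: ⊕{stop: μZ.…, err: μZ.…, done: μZ.…}
@4 ⊕ stop  ok  state: μZ.…
@5 !Unit  ok  state: !Str.⊕{stop: μZ.…, err: μZ.…, done: μZ.…}
@6 !Str  ok  state: ⊕{stop: μZ.…, err: μZ.…, done: μZ.…}
@7 ⊕ err  ok  state: μZ.…
@8 !Unit  ok  state: !Str.⊕{stop: μZ.…, err: μZ.…, done: μZ.…}
τ conforms to S (length 8)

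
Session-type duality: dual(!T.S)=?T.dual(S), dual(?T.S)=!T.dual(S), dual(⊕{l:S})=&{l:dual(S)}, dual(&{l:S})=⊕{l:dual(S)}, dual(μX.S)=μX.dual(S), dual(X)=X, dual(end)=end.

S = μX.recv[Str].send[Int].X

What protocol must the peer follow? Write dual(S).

μX ↦ μX  (binder kept)
  recv[Str] ↦ send[Str]
    send[Int] ↦ recv[Int]
      X ↦ X

μX.send[Str].recv[Int].X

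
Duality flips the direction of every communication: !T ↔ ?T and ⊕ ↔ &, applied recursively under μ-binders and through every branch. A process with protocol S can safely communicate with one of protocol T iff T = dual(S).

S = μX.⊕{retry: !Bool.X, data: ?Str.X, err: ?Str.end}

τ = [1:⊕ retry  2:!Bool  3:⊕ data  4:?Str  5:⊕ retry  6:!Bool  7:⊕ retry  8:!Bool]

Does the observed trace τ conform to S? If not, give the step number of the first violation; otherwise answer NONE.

[1] ⊕ retry  ok  now at !Bool.μX.…
[2] !Bool  ok  now at μX.…
[3] ⊕ data  ok  now at ?Str.μX.…
[4] ?Str  ok  now at μX.…
[5] ⊕ retry  ok  now at !Bool.μX.…
[6] !Bool  ok  now at μX.…
[7] ⊕ retry  ok  now at !Bool.μX.…
[8] !Bool  ok  now at μX.…
all 8 steps conform

NONE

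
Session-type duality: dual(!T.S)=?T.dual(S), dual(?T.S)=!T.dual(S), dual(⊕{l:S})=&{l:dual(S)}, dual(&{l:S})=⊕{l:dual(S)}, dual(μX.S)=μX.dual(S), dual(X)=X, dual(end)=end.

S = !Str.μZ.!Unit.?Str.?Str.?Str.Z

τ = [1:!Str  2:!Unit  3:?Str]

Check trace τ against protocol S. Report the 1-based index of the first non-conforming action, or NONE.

NONE

[1] !Str  match  residual = μZ.…
[2] !Unit  match  residual = ?Str.?Str.?Str.μZ.…
[3] ?Str  match  residual = ?Str.?Str.μZ.…
all 3 steps conform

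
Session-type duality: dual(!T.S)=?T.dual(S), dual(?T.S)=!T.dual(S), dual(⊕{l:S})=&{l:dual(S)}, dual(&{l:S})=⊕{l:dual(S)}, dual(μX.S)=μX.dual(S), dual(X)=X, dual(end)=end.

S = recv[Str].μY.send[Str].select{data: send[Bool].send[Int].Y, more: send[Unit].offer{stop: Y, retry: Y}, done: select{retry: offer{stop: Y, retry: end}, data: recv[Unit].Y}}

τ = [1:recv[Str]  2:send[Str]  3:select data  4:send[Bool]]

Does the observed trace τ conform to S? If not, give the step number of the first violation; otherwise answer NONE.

NONE

[1] recv[Str]  match  cont: μY.…
[2] send[Str]  match  cont: select{data: send[Bool].send[Int].μY.…, more: send[Unit].offer{stop: μY.…, retry: μY.…}, done: select{retry: offer{stop: μY.…, retry: end}, data: recv[Unit].μY.…}}
[3] select data  match  cont: send[Bool].send[Int].μY.…
[4] send[Bool]  match  cont: send[Int].μY.…
all 4 steps conform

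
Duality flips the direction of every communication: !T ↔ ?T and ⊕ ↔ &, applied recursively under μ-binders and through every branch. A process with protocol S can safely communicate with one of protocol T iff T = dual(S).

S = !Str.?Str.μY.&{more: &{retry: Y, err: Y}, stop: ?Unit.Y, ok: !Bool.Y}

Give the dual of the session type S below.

?Str.!Str.μY.⊕{more: ⊕{retry: Y, err: Y}, stop: !Unit.Y, ok: ?Bool.Y}

!Str → ?Str
  ?Str → !Str
    μY → μY  (binder kept)
      &{more,stop,ok} → ⊕{more,stop,ok}  (offer→select)
        case more:
          &{retry,err} → ⊕{retry,err}  (offer→select)
            case retry:
              Y self-dual
            case err:
              Y self-dual
        case stop:
          ?Unit → !Unit
            Y self-dual
        case ok:
          !Bool → ?Bool
            Y self-dual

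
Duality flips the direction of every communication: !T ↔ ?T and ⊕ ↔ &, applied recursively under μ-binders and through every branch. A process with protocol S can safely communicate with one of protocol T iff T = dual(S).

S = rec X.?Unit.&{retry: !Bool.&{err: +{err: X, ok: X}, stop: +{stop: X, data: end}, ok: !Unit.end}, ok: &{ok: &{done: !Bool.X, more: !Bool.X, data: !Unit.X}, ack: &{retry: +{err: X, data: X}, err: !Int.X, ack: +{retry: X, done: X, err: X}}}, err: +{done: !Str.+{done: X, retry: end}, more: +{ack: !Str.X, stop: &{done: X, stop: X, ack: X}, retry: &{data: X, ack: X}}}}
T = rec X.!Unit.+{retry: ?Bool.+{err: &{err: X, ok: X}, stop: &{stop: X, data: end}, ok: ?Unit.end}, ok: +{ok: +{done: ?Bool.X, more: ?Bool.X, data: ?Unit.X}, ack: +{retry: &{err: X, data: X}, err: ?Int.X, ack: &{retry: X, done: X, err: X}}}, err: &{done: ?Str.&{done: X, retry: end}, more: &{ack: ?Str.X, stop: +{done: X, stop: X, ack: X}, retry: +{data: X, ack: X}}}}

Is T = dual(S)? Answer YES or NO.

YES

rec X | rec X  ✓ (rec unchanged)
  ?Unit | !Unit  ✓
    &{retry,ok,err} | +{retry,ok,err}  ✓ same labels
      [retry]
        !Bool | ?Bool  ✓
          &{err,stop,ok} | +{err,stop,ok}  ✓ same labels
            [err]
              +{err,ok} | &{err,ok}  ✓ same labels
                [err]
                  X | X  ✓
                [ok]
                  X | X  ✓
            [stop]
              +{stop,data} | &{stop,data}  ✓ same labels
                [stop]
                  X | X  ✓
                [data]
                  end | end  ✓
            [ok]
              !Unit | ?Unit  ✓
                end | end  ✓
      [ok]
        &{ok,ack} | +{ok,ack}  ✓ same labels
          [ok]
            &{done,more,data} | +{done,more,data}  ✓ same labels
              [done]
                !Bool | ?Bool  ✓
                  X | X  ✓
              [more]
                !Bool | ?Bool  ✓
                  X | X  ✓
              [data]
                !Unit | ?Unit  ✓
                  X | X  ✓
          [ack]
            &{retry,err,ack} | +{retry,err,ack}  ✓ same labels
              [retry]
                +{err,data} | &{err,data}  ✓ same labels
                  [err]
                    X | X  ✓
                  [data]
                    X | X  ✓
              [err]
                !Int | ?Int  ✓
                  X | X  ✓
              [ack]
                +{retry,done,err} | &{retry,done,err}  ✓ same labels
                  [retry]
                    X | X  ✓
                  [done]
                    X | X  ✓
                  [err]
                    X | X  ✓
      [err]
        +{done,more} | &{done,more}  ✓ same labels
          [done]
            !Str | ?Str  ✓
              +{done,retry} | &{done,retry}  ✓ same labels
                [done]
                  X | X  ✓
                [retry]
                  end | end  ✓
          [more]
            +{ack,stop,retry} | &{ack,stop,retry}  ✓ same labels
              [ack]
                !Str | ?Str  ✓
                  X | X  ✓
              [stop]
                &{done,stop,ack} | +{done,stop,ack}  ✓ same labels
                  [done]
                    X | X  ✓
                  [stop]
                    X | X  ✓
                  [ack]
                    X | X  ✓
              [retry]
                &{data,ack} | +{data,ack}  ✓ same labels
                  [data]
                    X | X  ✓
                  [ack]
                    X | X  ✓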